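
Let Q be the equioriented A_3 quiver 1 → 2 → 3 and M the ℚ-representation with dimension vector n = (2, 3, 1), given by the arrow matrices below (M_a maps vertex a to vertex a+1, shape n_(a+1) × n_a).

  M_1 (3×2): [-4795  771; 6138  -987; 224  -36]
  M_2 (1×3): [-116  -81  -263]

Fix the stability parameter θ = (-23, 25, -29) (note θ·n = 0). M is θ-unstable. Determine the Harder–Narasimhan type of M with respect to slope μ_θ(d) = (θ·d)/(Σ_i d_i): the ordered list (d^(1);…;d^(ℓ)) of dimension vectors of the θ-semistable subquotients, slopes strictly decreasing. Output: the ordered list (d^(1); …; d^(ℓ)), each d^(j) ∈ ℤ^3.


Barcode: M ≅ I[1,2], I[1,3], I[2,2]. HN layers by μ_θ (3 steps, strictly decreasing):
  μ^(1)=25; μ^(2)=-2; μ^(3)=-23

((0, 2, 0); (0, 1, 1); (2, 0, 0))


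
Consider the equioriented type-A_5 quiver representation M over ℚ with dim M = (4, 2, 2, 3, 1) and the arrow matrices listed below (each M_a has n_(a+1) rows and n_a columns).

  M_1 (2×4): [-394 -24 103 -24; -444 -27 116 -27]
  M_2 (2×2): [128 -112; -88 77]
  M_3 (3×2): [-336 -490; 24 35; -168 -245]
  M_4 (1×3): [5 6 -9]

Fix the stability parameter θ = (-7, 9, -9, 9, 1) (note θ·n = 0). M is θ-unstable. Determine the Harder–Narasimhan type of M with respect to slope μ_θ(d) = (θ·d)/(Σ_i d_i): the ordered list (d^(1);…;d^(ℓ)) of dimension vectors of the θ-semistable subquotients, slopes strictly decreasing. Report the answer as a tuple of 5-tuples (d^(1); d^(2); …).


Via rank(M_{q-1}∘⋯∘M_p): M ≅ I[1,1]^2, I[1,2], I[1,5], I[3,3], I[4,4]^2.
μ_θ-semistable layers: μ^(1)=9; μ^(2)=5; μ^(3)=0; μ^(4)=-7; μ^(5)=-9

((0, 1, 0, 2, 0); (0, 0, 0, 1, 1); (0, 1, 1, 0, 0); (4, 0, 0, 0, 0); (0, 0, 1, 0, 0))


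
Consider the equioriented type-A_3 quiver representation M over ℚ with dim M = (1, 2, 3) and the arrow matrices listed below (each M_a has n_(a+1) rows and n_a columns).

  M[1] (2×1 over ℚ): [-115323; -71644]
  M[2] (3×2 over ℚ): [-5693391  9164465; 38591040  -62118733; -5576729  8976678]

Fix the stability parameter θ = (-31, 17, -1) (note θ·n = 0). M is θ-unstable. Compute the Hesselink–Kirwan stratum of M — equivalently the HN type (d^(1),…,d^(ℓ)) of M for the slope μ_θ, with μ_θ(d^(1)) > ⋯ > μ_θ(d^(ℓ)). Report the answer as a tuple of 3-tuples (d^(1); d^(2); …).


Interval decomposition of M: I[1,3], I[2,3], I[3,3].
HN type (ℓ=3): μ^(1)=8; μ^(2)=-1; μ^(3)=-31

((0, 2, 2); (0, 0, 1); (1, 0, 0))


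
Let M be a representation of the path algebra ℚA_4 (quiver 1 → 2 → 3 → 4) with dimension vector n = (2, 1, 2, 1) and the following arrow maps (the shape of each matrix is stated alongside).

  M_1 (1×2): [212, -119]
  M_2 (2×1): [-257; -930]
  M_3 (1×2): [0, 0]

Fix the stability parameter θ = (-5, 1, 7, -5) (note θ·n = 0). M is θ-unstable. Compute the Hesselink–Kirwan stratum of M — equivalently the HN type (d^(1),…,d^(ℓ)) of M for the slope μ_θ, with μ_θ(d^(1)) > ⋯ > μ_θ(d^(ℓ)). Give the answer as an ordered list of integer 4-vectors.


Barcode: M ≅ I[1,1], I[1,3], I[3,3], I[4,4]. HN layers by μ_θ (3 steps, strictly decreasing):
  μ^(1)=7; μ^(2)=1; μ^(3)=-5

((0, 0, 2, 0); (0, 1, 0, 0); (2, 0, 0, 1))


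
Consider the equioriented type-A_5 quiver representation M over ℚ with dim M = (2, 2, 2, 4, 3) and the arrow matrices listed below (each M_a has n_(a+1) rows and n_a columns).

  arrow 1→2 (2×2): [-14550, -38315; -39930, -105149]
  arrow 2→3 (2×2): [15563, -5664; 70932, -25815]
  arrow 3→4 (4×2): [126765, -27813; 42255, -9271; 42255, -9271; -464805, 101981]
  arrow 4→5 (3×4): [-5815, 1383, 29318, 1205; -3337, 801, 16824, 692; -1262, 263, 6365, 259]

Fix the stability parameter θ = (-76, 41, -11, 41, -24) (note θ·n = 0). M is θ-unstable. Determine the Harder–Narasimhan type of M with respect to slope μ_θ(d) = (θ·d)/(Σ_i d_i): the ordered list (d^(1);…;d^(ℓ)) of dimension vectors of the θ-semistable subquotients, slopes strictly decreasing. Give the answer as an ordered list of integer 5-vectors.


Via rank(M_{q-1}∘⋯∘M_p): M ≅ I[1,1], I[1,3], I[2,5], I[4,4], I[4,5]^2.
μ_θ-semistable layers: μ^(1)=41; μ^(2)=15; μ^(3)=47/4; μ^(4)=17/2; μ^(5)=-76

((0, 0, 0, 1, 0); (0, 1, 1, 0, 0); (0, 1, 1, 1, 1); (0, 0, 0, 2, 2); (2, 0, 0, 0, 0))


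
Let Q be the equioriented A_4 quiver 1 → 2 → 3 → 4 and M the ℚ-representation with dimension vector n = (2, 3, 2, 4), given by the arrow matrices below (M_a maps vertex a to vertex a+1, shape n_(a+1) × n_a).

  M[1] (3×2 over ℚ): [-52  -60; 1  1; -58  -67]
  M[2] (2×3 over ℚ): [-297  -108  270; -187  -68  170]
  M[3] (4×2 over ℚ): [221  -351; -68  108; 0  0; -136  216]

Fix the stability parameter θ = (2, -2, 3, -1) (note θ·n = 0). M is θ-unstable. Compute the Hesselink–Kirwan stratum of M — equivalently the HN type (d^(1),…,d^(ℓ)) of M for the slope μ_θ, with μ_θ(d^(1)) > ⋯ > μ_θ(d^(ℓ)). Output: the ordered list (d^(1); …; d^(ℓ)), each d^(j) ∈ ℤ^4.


Barcode: M ≅ I[1,2], I[1,3], I[2,2], I[3,4], I[4,4]^3. HN layers by μ_θ (5 steps, strictly decreasing):
  μ^(1)=3; μ^(2)=1; μ^(3)=0; μ^(4)=-1; μ^(5)=-2

((0, 0, 1, 0); (0, 0, 1, 1); (2, 2, 0, 0); (0, 0, 0, 3); (0, 1, 0, 0))


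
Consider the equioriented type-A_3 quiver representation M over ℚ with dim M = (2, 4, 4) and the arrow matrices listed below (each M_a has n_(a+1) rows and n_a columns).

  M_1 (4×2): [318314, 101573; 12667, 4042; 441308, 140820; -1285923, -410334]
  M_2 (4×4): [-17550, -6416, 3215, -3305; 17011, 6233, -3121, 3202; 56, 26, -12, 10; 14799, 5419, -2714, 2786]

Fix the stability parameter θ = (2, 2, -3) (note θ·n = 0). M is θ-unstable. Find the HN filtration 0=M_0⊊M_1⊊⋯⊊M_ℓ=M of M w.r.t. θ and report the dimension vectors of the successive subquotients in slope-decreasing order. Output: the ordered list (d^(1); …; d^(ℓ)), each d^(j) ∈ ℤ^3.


Interval decomposition of M: I[1,3]^2, I[2,3]^2.
HN type (ℓ=2): μ^(1)=1/3; μ^(2)=-1/2

((2, 2, 2); (0, 2, 2))


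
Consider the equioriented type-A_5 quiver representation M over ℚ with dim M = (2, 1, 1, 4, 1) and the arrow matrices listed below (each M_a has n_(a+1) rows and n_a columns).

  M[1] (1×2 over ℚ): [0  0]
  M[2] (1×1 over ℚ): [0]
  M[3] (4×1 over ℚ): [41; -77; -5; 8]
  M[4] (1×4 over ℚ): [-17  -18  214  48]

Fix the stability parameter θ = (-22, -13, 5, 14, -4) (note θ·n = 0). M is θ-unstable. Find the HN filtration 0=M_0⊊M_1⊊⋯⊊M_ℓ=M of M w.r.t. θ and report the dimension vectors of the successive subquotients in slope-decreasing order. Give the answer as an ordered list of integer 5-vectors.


Barcode: M ≅ I[1,1]^2, I[2,2], I[3,5], I[4,4]^3. HN layers by μ_θ (4 steps, strictly decreasing):
  μ^(1)=14; μ^(2)=5; μ^(3)=-13; μ^(4)=-22

((0, 0, 0, 3, 0); (0, 0, 1, 1, 1); (0, 1, 0, 0, 0); (2, 0, 0, 0, 0))


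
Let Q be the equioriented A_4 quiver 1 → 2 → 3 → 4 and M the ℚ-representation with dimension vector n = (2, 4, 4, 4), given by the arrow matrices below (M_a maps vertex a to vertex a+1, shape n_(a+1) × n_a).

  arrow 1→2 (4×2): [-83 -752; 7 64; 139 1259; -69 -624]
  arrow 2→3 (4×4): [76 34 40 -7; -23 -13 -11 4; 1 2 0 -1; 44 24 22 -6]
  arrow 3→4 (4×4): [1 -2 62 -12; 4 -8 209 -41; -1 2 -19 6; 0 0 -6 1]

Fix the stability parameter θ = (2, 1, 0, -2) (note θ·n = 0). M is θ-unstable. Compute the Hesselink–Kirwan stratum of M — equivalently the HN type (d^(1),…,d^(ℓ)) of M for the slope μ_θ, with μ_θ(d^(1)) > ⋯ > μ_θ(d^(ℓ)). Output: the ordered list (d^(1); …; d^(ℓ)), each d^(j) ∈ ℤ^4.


Via rank(M_{q-1}∘⋯∘M_p): M ≅ I[1,4]^2, I[2,3], I[2,4], I[4,4].
μ_θ-semistable layers: μ^(1)=1/2; μ^(2)=1/4; μ^(3)=-1/3; μ^(4)=-2

((0, 1, 1, 0); (2, 2, 2, 2); (0, 1, 1, 1); (0, 0, 0, 1))


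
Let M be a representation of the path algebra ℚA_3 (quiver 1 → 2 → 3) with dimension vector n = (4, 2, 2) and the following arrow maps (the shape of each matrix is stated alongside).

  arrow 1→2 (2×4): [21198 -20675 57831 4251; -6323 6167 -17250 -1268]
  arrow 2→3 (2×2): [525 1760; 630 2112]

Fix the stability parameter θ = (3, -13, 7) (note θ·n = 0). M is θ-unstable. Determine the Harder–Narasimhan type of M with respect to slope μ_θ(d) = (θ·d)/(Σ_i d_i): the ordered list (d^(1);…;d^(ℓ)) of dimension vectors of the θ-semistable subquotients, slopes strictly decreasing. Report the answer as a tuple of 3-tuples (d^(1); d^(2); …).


Barcode: M ≅ I[1,1]^2, I[1,2], I[1,3], I[3,3]. HN layers by μ_θ (3 steps, strictly decreasing):
  μ^(1)=7; μ^(2)=3; μ^(3)=-5

((0, 0, 2); (2, 0, 0); (2, 2, 0))


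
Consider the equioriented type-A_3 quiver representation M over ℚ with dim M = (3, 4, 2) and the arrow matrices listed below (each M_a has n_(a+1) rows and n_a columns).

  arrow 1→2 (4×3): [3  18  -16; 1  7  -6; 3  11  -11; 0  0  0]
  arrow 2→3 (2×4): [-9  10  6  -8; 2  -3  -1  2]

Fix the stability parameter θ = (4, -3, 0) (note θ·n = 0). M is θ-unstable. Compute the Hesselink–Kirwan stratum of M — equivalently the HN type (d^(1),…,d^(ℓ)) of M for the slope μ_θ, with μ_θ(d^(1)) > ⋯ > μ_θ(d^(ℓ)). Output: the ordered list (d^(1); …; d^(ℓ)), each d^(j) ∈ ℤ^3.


Interval decomposition of M: I[1,2], I[1,3]^2, I[2,2].
HN type (ℓ=3): μ^(1)=1/2; μ^(2)=1/3; μ^(3)=-3

((1, 1, 0); (2, 2, 2); (0, 1, 0))


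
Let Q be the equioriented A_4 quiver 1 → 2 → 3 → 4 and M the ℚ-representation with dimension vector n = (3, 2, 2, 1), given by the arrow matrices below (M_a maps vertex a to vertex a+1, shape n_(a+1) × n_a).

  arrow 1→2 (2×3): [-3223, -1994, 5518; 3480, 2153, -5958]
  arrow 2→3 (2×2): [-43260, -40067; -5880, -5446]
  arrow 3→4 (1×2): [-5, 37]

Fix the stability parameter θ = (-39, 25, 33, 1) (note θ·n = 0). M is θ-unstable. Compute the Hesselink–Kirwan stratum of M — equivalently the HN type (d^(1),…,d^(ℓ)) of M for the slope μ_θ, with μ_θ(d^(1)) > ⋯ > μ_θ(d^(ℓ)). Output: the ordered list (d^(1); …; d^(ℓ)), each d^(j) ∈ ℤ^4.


Via rank(M_{q-1}∘⋯∘M_p): M ≅ I[1,1], I[1,2], I[1,4], I[3,3].
μ_θ-semistable layers: μ^(1)=33; μ^(2)=25; μ^(3)=59/3; μ^(4)=-39

((0, 0, 1, 0); (0, 1, 0, 0); (0, 1, 1, 1); (3, 0, 0, 0))


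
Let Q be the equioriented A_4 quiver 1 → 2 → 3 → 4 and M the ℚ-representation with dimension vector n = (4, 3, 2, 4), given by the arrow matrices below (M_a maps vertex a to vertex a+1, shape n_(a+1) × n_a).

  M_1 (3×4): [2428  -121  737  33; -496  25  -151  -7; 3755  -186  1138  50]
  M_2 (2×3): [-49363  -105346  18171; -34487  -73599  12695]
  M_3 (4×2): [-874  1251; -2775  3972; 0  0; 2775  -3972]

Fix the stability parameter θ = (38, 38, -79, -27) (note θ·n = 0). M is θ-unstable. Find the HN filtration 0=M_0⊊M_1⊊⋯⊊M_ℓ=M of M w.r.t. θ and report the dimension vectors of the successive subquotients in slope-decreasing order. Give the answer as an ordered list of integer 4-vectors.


Via rank(M_{q-1}∘⋯∘M_p): M ≅ I[1,1], I[1,2], I[1,4]^2, I[4,4]^2.
μ_θ-semistable layers: μ^(1)=38; μ^(2)=-15/2; μ^(3)=-27

((2, 1, 0, 0); (2, 2, 2, 2); (0, 0, 0, 2))


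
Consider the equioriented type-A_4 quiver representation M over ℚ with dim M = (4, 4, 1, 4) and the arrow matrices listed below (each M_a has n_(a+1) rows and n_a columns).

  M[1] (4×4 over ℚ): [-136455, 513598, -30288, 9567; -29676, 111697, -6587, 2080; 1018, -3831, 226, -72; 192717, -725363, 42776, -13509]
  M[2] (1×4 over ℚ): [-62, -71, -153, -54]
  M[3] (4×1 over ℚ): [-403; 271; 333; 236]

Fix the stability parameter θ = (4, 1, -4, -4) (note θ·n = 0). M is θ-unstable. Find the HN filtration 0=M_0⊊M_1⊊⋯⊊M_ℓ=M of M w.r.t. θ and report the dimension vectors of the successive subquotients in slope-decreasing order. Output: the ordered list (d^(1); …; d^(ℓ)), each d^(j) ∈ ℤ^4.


Interval decomposition of M: I[1,2]^3, I[1,4], I[4,4]^3.
HN type (ℓ=3): μ^(1)=5/2; μ^(2)=-3/4; μ^(3)=-4

((3, 3, 0, 0); (1, 1, 1, 1); (0, 0, 0, 3))


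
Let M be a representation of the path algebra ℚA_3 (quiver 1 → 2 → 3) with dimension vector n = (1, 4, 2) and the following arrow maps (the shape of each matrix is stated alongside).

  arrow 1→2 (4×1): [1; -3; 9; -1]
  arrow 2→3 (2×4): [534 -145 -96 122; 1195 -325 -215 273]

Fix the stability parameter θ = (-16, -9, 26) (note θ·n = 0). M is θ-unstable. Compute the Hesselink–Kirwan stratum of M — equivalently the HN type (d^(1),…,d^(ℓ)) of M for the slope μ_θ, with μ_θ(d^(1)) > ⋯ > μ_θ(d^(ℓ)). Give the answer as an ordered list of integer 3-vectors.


Interval decomposition of M: I[1,3], I[2,2]^2, I[2,3].
HN type (ℓ=3): μ^(1)=26; μ^(2)=-9; μ^(3)=-16

((0, 0, 2); (0, 4, 0); (1, 0, 0))


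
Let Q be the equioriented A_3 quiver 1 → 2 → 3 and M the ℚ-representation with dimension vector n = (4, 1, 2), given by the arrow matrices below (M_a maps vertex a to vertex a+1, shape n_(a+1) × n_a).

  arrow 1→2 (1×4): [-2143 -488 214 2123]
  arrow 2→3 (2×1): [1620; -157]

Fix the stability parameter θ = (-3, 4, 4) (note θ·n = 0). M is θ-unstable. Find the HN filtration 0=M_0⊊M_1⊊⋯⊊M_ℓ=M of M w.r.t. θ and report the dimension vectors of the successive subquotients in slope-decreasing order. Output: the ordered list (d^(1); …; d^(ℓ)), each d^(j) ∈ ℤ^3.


Barcode: M ≅ I[1,1]^3, I[1,3], I[3,3]. HN layers by μ_θ (2 steps, strictly decreasing):
  μ^(1)=4; μ^(2)=-3

((0, 1, 2); (4, 0, 0))


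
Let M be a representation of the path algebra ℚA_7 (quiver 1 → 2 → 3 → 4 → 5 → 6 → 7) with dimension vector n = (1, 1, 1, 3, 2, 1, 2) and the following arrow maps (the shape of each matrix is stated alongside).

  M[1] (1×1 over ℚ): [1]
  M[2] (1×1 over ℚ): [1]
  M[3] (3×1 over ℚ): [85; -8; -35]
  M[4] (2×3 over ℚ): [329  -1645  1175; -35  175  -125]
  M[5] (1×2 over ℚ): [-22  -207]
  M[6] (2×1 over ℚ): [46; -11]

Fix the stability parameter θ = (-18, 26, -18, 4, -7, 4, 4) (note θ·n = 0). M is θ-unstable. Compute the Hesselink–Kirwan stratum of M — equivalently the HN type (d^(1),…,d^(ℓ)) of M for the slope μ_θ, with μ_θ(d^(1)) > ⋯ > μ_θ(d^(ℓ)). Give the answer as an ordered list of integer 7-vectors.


Barcode: M ≅ I[1,4], I[4,4], I[4,7], I[5,5], I[7,7]. HN layers by μ_θ (4 steps, strictly decreasing):
  μ^(1)=4; μ^(2)=-3/2; μ^(3)=-7; μ^(4)=-18

((0, 1, 1, 2, 0, 1, 2); (0, 0, 0, 1, 1, 0, 0); (0, 0, 0, 0, 1, 0, 0); (1, 0, 0, 0, 0, 0, 0))


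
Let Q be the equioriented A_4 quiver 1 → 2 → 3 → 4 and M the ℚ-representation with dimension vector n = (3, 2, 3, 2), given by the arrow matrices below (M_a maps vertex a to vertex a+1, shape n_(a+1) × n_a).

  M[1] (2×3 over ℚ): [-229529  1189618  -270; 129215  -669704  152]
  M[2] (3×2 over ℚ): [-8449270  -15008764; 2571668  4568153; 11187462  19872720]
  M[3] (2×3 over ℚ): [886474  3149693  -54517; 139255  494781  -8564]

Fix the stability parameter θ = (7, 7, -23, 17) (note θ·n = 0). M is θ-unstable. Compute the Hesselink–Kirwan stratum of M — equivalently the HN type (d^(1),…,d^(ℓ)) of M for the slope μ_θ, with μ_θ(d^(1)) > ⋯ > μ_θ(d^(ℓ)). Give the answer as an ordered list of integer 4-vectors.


Via rank(M_{q-1}∘⋯∘M_p): M ≅ I[1,1], I[1,3], I[1,4], I[3,4].
μ_θ-semistable layers: μ^(1)=17; μ^(2)=7; μ^(3)=-3; μ^(4)=-23

((0, 0, 0, 2); (1, 0, 0, 0); (2, 2, 2, 0); (0, 0, 1, 0))


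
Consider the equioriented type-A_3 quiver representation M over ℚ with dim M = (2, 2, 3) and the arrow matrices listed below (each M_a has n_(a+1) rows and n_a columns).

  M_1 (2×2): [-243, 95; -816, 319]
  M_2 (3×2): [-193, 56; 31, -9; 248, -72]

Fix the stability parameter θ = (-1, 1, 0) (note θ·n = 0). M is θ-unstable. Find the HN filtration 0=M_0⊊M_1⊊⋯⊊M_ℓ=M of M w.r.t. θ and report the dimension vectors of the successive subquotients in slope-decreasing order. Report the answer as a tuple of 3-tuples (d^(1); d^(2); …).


Barcode: M ≅ I[1,3]^2, I[3,3]. HN layers by μ_θ (3 steps, strictly decreasing):
  μ^(1)=1/2; μ^(2)=0; μ^(3)=-1

((0, 2, 2); (0, 0, 1); (2, 0, 0))


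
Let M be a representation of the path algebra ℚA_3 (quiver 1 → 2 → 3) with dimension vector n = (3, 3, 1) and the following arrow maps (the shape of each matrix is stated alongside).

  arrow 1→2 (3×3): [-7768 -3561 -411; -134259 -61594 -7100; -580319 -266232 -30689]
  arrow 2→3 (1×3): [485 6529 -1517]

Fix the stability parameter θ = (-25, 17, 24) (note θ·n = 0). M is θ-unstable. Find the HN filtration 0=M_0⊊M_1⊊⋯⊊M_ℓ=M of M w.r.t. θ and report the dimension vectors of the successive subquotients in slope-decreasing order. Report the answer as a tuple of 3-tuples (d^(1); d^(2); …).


Via rank(M_{q-1}∘⋯∘M_p): M ≅ I[1,2]^2, I[1,3].
μ_θ-semistable layers: μ^(1)=24; μ^(2)=17; μ^(3)=-25

((0, 0, 1); (0, 3, 0); (3, 0, 0))


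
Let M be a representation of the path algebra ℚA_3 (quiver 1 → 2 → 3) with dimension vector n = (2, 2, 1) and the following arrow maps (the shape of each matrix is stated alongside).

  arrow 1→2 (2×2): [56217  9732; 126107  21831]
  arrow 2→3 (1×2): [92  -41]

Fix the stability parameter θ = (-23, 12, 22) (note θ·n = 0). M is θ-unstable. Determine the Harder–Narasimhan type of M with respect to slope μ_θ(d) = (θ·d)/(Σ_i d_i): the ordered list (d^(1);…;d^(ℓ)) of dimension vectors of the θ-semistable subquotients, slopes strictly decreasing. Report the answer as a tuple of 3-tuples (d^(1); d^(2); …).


Interval decomposition of M: I[1,2], I[1,3].
HN type (ℓ=3): μ^(1)=22; μ^(2)=12; μ^(3)=-23

((0, 0, 1); (0, 2, 0); (2, 0, 0))


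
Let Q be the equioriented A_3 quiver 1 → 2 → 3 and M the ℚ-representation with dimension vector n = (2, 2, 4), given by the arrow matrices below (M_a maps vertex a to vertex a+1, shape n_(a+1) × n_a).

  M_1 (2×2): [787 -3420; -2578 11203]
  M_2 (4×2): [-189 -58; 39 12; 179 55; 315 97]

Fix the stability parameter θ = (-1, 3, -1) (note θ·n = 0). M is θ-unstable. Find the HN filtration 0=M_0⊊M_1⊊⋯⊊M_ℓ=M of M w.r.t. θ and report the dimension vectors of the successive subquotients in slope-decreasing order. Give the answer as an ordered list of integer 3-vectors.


Interval decomposition of M: I[1,3]^2, I[3,3]^2.
HN type (ℓ=2): μ^(1)=1; μ^(2)=-1

((0, 2, 2); (2, 0, 2))


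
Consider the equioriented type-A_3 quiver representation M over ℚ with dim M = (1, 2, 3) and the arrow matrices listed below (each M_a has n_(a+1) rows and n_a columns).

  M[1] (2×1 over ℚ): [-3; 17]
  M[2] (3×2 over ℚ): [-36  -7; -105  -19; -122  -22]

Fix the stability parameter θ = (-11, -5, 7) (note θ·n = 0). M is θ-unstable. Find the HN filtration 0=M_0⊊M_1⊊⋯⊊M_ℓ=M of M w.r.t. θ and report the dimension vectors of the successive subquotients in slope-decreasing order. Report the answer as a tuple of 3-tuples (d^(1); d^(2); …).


Interval decomposition of M: I[1,3], I[2,3], I[3,3].
HN type (ℓ=3): μ^(1)=7; μ^(2)=-5; μ^(3)=-11

((0, 0, 3); (0, 2, 0); (1, 0, 0))


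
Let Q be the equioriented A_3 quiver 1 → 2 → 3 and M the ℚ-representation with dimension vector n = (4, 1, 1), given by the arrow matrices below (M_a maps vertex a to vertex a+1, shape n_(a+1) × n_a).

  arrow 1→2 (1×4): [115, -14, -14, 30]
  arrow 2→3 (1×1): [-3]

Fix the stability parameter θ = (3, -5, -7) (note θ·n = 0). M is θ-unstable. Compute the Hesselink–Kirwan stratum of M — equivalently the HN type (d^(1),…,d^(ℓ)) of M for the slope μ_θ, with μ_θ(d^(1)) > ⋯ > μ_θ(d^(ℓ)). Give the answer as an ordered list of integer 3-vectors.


Barcode: M ≅ I[1,1]^3, I[1,3]. HN layers by μ_θ (2 steps, strictly decreasing):
  μ^(1)=3; μ^(2)=-3

((3, 0, 0); (1, 1, 1))


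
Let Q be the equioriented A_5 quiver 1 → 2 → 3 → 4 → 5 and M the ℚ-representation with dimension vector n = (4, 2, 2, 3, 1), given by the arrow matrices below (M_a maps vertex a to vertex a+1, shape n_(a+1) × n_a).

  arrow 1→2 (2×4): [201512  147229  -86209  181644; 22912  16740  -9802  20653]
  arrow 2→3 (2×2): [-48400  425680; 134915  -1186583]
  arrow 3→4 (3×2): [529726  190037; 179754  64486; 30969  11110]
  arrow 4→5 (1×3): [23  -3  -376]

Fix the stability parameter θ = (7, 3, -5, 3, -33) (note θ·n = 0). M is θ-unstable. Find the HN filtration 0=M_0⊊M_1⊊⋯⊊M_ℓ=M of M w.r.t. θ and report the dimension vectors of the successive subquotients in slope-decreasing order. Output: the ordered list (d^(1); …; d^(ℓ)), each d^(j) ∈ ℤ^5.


Via rank(M_{q-1}∘⋯∘M_p): M ≅ I[1,1]^2, I[1,2], I[1,5], I[3,4], I[4,4].
μ_θ-semistable layers: μ^(1)=7; μ^(2)=5; μ^(3)=3; μ^(4)=-5

((2, 0, 0, 0, 0); (1, 1, 0, 0, 0); (0, 0, 0, 2, 0); (1, 1, 2, 1, 1))


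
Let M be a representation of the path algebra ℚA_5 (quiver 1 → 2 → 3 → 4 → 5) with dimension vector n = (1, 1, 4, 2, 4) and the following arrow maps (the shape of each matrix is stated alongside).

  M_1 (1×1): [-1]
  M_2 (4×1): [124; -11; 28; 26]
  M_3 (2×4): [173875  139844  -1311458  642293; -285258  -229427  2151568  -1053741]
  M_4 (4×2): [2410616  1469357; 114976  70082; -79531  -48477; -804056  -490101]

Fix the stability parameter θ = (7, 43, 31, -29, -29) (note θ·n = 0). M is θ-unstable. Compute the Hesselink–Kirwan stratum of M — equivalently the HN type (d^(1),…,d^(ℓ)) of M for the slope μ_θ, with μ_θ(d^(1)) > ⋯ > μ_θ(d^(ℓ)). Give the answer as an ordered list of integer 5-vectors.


Via rank(M_{q-1}∘⋯∘M_p): M ≅ I[1,5], I[3,3]^2, I[3,5], I[5,5]^2.
μ_θ-semistable layers: μ^(1)=31; μ^(2)=23/5; μ^(3)=-9; μ^(4)=-29

((0, 0, 2, 0, 0); (1, 1, 1, 1, 1); (0, 0, 1, 1, 1); (0, 0, 0, 0, 2))


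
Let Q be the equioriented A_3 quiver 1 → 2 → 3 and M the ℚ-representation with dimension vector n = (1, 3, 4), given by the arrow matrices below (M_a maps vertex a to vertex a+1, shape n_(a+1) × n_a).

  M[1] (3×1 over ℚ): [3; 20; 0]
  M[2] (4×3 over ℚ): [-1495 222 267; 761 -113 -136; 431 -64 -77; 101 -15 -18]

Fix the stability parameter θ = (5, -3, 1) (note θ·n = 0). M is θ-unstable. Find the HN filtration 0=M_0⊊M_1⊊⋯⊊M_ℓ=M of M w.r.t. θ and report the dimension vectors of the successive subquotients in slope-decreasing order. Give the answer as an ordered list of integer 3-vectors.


Interval decomposition of M: I[1,3], I[2,2], I[2,3], I[3,3]^2.
HN type (ℓ=2): μ^(1)=1; μ^(2)=-3

((1, 1, 4); (0, 2, 0))


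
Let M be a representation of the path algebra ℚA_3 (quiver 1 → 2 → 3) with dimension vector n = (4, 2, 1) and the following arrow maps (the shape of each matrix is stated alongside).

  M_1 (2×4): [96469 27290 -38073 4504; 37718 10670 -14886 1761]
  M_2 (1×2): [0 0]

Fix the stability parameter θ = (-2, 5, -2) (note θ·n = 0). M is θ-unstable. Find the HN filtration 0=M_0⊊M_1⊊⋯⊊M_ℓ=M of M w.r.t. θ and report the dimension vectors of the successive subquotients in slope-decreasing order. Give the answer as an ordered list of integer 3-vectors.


Barcode: M ≅ I[1,1]^2, I[1,2]^2, I[3,3]. HN layers by μ_θ (2 steps, strictly decreasing):
  μ^(1)=5; μ^(2)=-2

((0, 2, 0); (4, 0, 1))


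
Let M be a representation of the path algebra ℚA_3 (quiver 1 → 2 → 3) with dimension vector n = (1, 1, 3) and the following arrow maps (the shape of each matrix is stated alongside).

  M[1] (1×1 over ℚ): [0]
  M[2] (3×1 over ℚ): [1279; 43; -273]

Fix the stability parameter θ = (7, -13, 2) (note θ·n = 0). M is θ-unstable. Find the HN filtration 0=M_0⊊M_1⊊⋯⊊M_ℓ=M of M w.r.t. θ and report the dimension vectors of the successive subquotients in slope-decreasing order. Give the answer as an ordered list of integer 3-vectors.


Interval decomposition of M: I[1,1], I[2,3], I[3,3]^2.
HN type (ℓ=3): μ^(1)=7; μ^(2)=2; μ^(3)=-13

((1, 0, 0); (0, 0, 3); (0, 1, 0))


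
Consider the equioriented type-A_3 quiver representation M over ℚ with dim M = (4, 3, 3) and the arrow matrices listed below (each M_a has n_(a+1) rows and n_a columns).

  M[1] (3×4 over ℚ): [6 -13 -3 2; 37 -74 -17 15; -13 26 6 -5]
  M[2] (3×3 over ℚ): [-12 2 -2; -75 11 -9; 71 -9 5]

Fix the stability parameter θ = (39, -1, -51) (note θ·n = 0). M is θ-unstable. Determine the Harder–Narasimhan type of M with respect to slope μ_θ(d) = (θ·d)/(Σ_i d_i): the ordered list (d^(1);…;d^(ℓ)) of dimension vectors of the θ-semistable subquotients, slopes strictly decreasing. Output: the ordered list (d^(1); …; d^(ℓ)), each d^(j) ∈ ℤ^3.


Barcode: M ≅ I[1,1], I[1,3]^3. HN layers by μ_θ (2 steps, strictly decreasing):
  μ^(1)=39; μ^(2)=-13/3

((1, 0, 0); (3, 3, 3))


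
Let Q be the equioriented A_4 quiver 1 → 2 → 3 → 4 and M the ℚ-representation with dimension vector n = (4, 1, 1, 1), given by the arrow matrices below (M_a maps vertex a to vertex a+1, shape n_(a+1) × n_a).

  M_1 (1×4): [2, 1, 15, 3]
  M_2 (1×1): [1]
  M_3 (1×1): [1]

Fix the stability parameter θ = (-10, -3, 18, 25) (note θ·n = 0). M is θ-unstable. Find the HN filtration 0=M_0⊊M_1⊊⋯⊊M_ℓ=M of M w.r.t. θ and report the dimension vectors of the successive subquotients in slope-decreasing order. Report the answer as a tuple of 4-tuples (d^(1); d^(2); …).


Interval decomposition of M: I[1,1]^3, I[1,4].
HN type (ℓ=4): μ^(1)=25; μ^(2)=18; μ^(3)=-3; μ^(4)=-10

((0, 0, 0, 1); (0, 0, 1, 0); (0, 1, 0, 0); (4, 0, 0, 0))


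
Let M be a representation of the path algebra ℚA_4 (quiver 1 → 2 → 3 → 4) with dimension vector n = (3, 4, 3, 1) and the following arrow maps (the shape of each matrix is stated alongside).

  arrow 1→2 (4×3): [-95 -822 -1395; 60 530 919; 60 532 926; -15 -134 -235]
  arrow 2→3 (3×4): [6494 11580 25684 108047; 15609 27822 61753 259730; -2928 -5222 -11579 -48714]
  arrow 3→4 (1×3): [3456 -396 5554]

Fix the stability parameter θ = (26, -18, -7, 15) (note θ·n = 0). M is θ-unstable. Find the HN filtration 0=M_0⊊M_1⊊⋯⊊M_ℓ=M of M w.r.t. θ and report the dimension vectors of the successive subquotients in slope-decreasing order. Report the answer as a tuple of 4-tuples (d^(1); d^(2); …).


Via rank(M_{q-1}∘⋯∘M_p): M ≅ I[1,1], I[1,2], I[1,3], I[2,3], I[2,4].
μ_θ-semistable layers: μ^(1)=26; μ^(2)=15; μ^(3)=4; μ^(4)=1/3; μ^(5)=-7; μ^(6)=-18

((1, 0, 0, 0); (0, 0, 0, 1); (1, 1, 0, 0); (1, 1, 1, 0); (0, 0, 2, 0); (0, 2, 0, 0))


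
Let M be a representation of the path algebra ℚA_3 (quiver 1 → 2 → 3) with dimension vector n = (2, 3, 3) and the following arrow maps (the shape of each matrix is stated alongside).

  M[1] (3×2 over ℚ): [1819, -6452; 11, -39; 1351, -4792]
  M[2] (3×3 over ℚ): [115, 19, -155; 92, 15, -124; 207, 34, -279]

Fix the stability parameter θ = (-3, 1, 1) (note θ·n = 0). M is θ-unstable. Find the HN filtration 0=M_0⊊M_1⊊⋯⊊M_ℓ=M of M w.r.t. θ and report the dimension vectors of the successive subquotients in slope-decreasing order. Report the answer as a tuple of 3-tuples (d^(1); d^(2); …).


Via rank(M_{q-1}∘⋯∘M_p): M ≅ I[1,2], I[1,3], I[2,3], I[3,3].
μ_θ-semistable layers: μ^(1)=1; μ^(2)=-3

((0, 3, 3); (2, 0, 0))


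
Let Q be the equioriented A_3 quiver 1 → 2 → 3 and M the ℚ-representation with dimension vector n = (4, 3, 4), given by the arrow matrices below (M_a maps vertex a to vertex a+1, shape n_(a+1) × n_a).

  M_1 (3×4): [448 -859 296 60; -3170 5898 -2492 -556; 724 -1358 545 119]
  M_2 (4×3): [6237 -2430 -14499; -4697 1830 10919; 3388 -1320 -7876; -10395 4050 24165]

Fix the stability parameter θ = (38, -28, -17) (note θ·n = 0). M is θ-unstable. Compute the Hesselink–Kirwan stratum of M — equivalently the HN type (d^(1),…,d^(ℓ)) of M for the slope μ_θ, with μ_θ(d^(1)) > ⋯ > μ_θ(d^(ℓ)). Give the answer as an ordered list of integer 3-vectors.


Interval decomposition of M: I[1,1], I[1,2]^2, I[1,3], I[3,3]^3.
HN type (ℓ=4): μ^(1)=38; μ^(2)=5; μ^(3)=-7/3; μ^(4)=-17

((1, 0, 0); (2, 2, 0); (1, 1, 1); (0, 0, 3))


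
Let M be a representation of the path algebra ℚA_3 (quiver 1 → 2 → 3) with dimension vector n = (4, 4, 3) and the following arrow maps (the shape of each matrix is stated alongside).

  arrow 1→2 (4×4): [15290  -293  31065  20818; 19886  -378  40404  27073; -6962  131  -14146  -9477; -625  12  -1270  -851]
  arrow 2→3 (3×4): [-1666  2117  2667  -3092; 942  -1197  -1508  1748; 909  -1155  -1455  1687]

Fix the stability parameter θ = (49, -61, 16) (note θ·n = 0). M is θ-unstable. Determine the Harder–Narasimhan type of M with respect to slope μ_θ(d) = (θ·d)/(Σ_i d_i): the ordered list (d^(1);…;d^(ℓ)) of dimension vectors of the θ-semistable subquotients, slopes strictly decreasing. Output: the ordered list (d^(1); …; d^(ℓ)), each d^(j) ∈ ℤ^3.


Via rank(M_{q-1}∘⋯∘M_p): M ≅ I[1,2], I[1,3]^3.
μ_θ-semistable layers: μ^(1)=16; μ^(2)=-6

((0, 0, 3); (4, 4, 0))


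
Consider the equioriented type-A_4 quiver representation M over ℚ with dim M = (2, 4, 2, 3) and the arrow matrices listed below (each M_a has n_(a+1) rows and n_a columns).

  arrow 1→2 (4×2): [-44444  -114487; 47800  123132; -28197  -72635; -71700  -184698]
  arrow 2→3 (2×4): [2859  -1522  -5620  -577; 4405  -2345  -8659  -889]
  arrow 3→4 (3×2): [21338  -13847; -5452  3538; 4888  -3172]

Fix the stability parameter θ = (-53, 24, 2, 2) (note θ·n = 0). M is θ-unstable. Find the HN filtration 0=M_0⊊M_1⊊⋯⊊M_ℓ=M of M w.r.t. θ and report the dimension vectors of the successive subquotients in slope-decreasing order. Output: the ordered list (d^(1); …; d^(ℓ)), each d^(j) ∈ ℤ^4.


Interval decomposition of M: I[1,3], I[1,4], I[2,2]^2, I[4,4]^2.
HN type (ℓ=5): μ^(1)=24; μ^(2)=13; μ^(3)=28/3; μ^(4)=2; μ^(5)=-53

((0, 2, 0, 0); (0, 1, 1, 0); (0, 1, 1, 1); (0, 0, 0, 2); (2, 0, 0, 0))


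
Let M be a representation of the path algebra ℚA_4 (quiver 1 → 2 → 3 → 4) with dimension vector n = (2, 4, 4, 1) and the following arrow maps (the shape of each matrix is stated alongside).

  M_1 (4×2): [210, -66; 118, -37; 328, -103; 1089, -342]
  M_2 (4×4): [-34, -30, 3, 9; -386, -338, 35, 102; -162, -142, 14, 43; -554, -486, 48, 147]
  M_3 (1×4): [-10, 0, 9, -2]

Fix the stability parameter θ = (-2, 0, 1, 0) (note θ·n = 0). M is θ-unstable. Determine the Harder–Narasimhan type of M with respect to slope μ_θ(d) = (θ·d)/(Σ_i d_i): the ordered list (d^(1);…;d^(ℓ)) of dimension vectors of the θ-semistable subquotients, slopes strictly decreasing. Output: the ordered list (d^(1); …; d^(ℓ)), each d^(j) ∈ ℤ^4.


Barcode: M ≅ I[1,3], I[1,4], I[2,2], I[2,3], I[3,3]. HN layers by μ_θ (4 steps, strictly decreasing):
  μ^(1)=1; μ^(2)=1/2; μ^(3)=0; μ^(4)=-2

((0, 0, 3, 0); (0, 0, 1, 1); (0, 4, 0, 0); (2, 0, 0, 0))


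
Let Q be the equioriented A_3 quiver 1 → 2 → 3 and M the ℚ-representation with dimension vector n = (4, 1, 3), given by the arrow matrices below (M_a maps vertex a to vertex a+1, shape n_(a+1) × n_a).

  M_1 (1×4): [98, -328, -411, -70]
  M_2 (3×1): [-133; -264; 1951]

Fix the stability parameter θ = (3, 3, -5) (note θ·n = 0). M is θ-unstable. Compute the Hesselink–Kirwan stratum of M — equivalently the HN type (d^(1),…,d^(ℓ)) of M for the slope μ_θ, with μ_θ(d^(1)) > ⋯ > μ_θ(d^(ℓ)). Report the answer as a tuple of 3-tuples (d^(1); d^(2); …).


Via rank(M_{q-1}∘⋯∘M_p): M ≅ I[1,1]^3, I[1,3], I[3,3]^2.
μ_θ-semistable layers: μ^(1)=3; μ^(2)=1/3; μ^(3)=-5

((3, 0, 0); (1, 1, 1); (0, 0, 2))


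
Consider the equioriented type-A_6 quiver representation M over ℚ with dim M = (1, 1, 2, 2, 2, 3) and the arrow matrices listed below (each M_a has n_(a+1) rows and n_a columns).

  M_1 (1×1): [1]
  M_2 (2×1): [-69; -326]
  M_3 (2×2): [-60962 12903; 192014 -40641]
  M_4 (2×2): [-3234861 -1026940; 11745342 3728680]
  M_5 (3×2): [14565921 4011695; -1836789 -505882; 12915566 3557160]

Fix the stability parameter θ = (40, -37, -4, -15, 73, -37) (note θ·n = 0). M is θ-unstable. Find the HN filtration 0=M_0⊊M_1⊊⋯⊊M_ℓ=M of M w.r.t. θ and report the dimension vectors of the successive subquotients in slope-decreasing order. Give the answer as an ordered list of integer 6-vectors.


Barcode: M ≅ I[1,3], I[3,6], I[4,4], I[5,6], I[6,6]. HN layers by μ_θ (5 steps, strictly decreasing):
  μ^(1)=18; μ^(2)=-1/3; μ^(3)=-19/2; μ^(4)=-15; μ^(5)=-37

((0, 0, 0, 0, 2, 2); (1, 1, 1, 0, 0, 0); (0, 0, 1, 1, 0, 0); (0, 0, 0, 1, 0, 0); (0, 0, 0, 0, 0, 1))


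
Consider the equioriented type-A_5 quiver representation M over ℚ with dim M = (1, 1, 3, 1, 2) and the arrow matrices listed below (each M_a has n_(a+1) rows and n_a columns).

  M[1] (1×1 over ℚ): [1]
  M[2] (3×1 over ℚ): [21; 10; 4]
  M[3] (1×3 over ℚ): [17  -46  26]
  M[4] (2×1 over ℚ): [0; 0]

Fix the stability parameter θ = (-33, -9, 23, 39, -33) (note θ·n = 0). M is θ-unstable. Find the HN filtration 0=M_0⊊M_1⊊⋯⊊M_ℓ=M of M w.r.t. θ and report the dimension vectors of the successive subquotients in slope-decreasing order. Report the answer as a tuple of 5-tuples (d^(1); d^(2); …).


Interval decomposition of M: I[1,4], I[3,3]^2, I[5,5]^2.
HN type (ℓ=4): μ^(1)=39; μ^(2)=23; μ^(3)=-9; μ^(4)=-33

((0, 0, 0, 1, 0); (0, 0, 3, 0, 0); (0, 1, 0, 0, 0); (1, 0, 0, 0, 2))


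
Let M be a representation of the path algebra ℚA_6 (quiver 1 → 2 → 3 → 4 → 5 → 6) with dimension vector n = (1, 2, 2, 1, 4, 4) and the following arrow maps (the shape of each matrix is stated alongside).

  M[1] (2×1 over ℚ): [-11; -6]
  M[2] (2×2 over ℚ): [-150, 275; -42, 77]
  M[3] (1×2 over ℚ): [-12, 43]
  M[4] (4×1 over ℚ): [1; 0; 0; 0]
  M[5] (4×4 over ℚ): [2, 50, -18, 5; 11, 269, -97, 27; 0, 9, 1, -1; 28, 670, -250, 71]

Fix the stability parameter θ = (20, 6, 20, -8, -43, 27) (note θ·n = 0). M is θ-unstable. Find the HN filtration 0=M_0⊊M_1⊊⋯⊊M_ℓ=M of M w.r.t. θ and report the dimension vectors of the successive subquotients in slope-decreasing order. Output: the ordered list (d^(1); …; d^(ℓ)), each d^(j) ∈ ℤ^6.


Barcode: M ≅ I[1,2], I[2,6], I[3,3], I[5,5], I[5,6]^2, I[6,6]. HN layers by μ_θ (5 steps, strictly decreasing):
  μ^(1)=27; μ^(2)=20; μ^(3)=13; μ^(4)=-25/4; μ^(5)=-43

((0, 0, 0, 0, 0, 4); (0, 0, 1, 0, 0, 0); (1, 1, 0, 0, 0, 0); (0, 1, 1, 1, 1, 0); (0, 0, 0, 0, 3, 0))


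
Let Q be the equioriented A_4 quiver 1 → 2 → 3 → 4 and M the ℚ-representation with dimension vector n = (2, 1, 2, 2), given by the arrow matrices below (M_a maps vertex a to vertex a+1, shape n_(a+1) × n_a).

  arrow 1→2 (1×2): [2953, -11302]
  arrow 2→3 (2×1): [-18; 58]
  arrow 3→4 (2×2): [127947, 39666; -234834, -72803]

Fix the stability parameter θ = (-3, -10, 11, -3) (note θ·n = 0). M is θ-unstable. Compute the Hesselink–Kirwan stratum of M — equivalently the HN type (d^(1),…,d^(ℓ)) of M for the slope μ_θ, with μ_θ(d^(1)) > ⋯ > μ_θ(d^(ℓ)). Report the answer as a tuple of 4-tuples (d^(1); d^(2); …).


Barcode: M ≅ I[1,1], I[1,4], I[3,4]. HN layers by μ_θ (3 steps, strictly decreasing):
  μ^(1)=4; μ^(2)=-3; μ^(3)=-13/2

((0, 0, 2, 2); (1, 0, 0, 0); (1, 1, 0, 0))


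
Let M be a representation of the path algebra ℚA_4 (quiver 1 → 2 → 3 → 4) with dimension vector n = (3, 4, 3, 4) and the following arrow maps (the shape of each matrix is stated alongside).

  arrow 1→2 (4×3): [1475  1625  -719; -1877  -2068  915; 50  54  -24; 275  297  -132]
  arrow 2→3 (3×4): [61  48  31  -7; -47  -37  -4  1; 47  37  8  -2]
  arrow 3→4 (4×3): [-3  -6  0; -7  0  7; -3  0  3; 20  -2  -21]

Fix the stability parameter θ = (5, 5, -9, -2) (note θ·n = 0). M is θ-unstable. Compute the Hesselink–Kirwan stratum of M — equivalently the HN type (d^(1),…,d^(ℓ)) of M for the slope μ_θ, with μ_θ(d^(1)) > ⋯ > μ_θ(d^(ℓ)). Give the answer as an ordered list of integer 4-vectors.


Interval decomposition of M: I[1,3], I[1,4]^2, I[2,2], I[4,4]^2.
HN type (ℓ=4): μ^(1)=5; μ^(2)=1/3; μ^(3)=-1/4; μ^(4)=-2

((0, 1, 0, 0); (1, 1, 1, 0); (2, 2, 2, 2); (0, 0, 0, 2))


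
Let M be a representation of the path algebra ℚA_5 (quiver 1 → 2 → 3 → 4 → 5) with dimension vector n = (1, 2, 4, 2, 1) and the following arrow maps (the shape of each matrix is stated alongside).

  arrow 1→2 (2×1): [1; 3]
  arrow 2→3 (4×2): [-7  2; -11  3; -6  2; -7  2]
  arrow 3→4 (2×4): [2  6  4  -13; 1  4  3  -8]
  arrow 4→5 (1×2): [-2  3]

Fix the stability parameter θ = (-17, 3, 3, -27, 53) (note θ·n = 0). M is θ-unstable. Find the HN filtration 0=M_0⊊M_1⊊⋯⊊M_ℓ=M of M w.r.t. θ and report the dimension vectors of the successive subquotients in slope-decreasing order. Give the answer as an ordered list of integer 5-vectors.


Interval decomposition of M: I[1,5], I[2,3], I[3,3], I[3,4].
HN type (ℓ=5): μ^(1)=53; μ^(2)=3; μ^(3)=-7; μ^(4)=-12; μ^(5)=-17

((0, 0, 0, 0, 1); (0, 1, 2, 0, 0); (0, 1, 1, 1, 0); (0, 0, 1, 1, 0); (1, 0, 0, 0, 0))


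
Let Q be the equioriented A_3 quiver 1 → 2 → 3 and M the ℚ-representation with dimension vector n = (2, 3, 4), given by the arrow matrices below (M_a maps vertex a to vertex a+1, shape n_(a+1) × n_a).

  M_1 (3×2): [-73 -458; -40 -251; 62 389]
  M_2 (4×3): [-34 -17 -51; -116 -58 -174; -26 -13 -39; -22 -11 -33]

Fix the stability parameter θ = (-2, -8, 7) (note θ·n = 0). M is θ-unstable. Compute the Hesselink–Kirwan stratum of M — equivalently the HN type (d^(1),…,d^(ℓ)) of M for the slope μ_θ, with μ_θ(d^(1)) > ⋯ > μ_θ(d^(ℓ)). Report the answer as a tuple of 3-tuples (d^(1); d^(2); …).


Via rank(M_{q-1}∘⋯∘M_p): M ≅ I[1,2]^2, I[2,3], I[3,3]^3.
μ_θ-semistable layers: μ^(1)=7; μ^(2)=-5; μ^(3)=-8

((0, 0, 4); (2, 2, 0); (0, 1, 0))


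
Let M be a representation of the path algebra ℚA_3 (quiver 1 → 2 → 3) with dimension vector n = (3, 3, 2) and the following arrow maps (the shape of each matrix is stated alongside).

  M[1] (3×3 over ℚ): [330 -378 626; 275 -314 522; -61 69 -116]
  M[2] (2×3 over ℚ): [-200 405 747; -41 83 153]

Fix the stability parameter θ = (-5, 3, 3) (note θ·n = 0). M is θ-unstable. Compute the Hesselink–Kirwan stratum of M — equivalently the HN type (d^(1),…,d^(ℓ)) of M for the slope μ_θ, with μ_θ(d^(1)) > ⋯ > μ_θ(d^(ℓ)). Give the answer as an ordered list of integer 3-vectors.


Barcode: M ≅ I[1,2], I[1,3]^2. HN layers by μ_θ (2 steps, strictly decreasing):
  μ^(1)=3; μ^(2)=-5

((0, 3, 2); (3, 0, 0))


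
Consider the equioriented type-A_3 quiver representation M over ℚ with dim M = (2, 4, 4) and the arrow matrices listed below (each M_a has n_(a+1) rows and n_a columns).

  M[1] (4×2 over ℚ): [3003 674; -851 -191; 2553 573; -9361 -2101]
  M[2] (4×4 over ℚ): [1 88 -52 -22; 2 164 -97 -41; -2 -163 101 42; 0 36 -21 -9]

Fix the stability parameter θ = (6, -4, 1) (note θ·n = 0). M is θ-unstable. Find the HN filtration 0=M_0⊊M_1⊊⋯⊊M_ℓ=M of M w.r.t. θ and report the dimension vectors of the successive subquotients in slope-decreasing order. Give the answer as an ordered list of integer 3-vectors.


Via rank(M_{q-1}∘⋯∘M_p): M ≅ I[1,2], I[1,3], I[2,3]^2, I[3,3].
μ_θ-semistable layers: μ^(1)=1; μ^(2)=-4

((2, 2, 4); (0, 2, 0))


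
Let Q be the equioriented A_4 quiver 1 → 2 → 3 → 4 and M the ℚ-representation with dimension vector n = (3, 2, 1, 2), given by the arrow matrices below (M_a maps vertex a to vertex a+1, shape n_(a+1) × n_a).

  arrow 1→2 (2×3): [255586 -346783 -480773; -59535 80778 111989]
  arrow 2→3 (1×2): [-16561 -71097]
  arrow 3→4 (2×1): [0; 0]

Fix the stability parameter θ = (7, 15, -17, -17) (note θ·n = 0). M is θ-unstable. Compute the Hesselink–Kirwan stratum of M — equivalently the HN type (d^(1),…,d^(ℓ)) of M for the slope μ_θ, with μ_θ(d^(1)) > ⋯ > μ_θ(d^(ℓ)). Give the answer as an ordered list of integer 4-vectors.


Interval decomposition of M: I[1,1], I[1,2], I[1,3], I[4,4]^2.
HN type (ℓ=4): μ^(1)=15; μ^(2)=7; μ^(3)=5/3; μ^(4)=-17

((0, 1, 0, 0); (2, 0, 0, 0); (1, 1, 1, 0); (0, 0, 0, 2))
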